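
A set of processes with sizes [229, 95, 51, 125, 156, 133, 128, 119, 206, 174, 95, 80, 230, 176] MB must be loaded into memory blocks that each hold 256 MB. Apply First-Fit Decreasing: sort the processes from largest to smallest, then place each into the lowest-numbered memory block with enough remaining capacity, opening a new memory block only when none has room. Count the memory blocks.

Sorted descending: 230, 229, 206, 176, 174, 156, 133, 128, 125, 119, 95, 95, 80, 51.
230 MB → memory block 1 (remaining 26 MB)
229 MB → memory block 2 (remaining 27 MB)
206 MB → memory block 3 (remaining 50 MB)
176 MB → memory block 4 (remaining 80 MB)
174 MB → memory block 5 (remaining 82 MB)
156 MB → memory block 6 (remaining 100 MB)
133 MB → memory block 7 (remaining 123 MB)
128 MB → memory block 8 (remaining 128 MB)
125 MB → memory block 8 (remaining 3 MB)
119 MB → memory block 7 (remaining 4 MB)
95 MB → memory block 6 (remaining 5 MB)
95 MB → memory block 9 (remaining 161 MB)
80 MB → memory block 4 (remaining 0 MB)
51 MB → memory block 5 (remaining 31 MB)

9 memory blocks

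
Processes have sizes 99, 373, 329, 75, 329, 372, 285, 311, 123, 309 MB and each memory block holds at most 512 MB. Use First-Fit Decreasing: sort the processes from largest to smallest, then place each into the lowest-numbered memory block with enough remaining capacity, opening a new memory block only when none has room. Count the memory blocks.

Sorted descending: 373, 372, 329, 329, 311, 309, 285, 123, 99, 75.
373 MB → memory block 1 (remaining 139 MB)
372 MB → memory block 2 (remaining 140 MB)
329 MB → memory block 3 (remaining 183 MB)
329 MB → memory block 4 (remaining 183 MB)
311 MB → memory block 5 (remaining 201 MB)
309 MB → memory block 6 (remaining 203 MB)
285 MB → memory block 7 (remaining 227 MB)
123 MB → memory block 1 (remaining 16 MB)
99 MB → memory block 2 (remaining 41 MB)
75 MB → memory block 3 (remaining 108 MB)
Final memory blocks: [373,123] [372,99] [329,75] [329] [311] [309] [285].

7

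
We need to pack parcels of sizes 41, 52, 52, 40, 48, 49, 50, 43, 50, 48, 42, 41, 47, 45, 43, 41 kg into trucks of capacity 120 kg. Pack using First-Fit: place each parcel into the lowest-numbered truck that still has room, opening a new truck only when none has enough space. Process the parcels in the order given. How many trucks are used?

8 trucks

Put 41 kg in truck 1; 79 kg remain.
Put 52 kg in truck 1; 27 kg remain.
Put 52 kg in truck 2; 68 kg remain.
Put 40 kg in truck 2; 28 kg remain.
Put 48 kg in truck 3; 72 kg remain.
Put 49 kg in truck 3; 23 kg remain.
Put 50 kg in truck 4; 70 kg remain.
Put 43 kg in truck 4; 27 kg remain.
Put 50 kg in truck 5; 70 kg remain.
Put 48 kg in truck 5; 22 kg remain.
Put 42 kg in truck 6; 78 kg remain.
Put 41 kg in truck 6; 37 kg remain.
Put 47 kg in truck 7; 73 kg remain.
Put 45 kg in truck 7; 28 kg remain.
Put 43 kg in truck 8; 77 kg remain.
Put 41 kg in truck 8; 36 kg remain.
Final trucks: [41,52] [52,40] [48,49] [50,43] [50,48] [42,41] [47,45] [43,41].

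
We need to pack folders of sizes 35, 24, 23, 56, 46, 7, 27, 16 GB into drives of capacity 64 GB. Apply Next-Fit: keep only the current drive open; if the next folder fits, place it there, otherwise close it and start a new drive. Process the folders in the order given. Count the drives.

35 GB → drive 1 (remaining 29 GB)
24 GB → drive 1 (remaining 5 GB)
23 GB → drive 2 (remaining 41 GB)
56 GB → drive 3 (remaining 8 GB)
46 GB → drive 4 (remaining 18 GB)
7 GB → drive 4 (remaining 11 GB)
27 GB → drive 5 (remaining 37 GB)
16 GB → drive 5 (remaining 21 GB)
Final drives: [35,24] [23] [56] [46,7] [27,16].

5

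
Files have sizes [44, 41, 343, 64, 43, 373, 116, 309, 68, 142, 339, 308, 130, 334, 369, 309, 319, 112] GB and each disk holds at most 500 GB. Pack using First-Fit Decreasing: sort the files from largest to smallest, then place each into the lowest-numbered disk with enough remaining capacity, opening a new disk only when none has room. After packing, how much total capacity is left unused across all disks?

Sorted descending: 373, 369, 343, 339, 334, 319, 309, 309, 308, 142, 130, 116, 112, 68, 64, 44, 43, 41.
373 GB → disk 1 (remaining 127 GB)
369 GB → disk 2 (remaining 131 GB)
343 GB → disk 3 (remaining 157 GB)
339 GB → disk 4 (remaining 161 GB)
334 GB → disk 5 (remaining 166 GB)
319 GB → disk 6 (remaining 181 GB)
309 GB → disk 7 (remaining 191 GB)
309 GB → disk 8 (remaining 191 GB)
308 GB → disk 9 (remaining 192 GB)
142 GB → disk 3 (remaining 15 GB)
130 GB → disk 2 (remaining 1 GB)
116 GB → disk 1 (remaining 11 GB)
112 GB → disk 4 (remaining 49 GB)
68 GB → disk 5 (remaining 98 GB)
64 GB → disk 5 (remaining 34 GB)
44 GB → disk 4 (remaining 5 GB)
43 GB → disk 6 (remaining 138 GB)
41 GB → disk 6 (remaining 97 GB)
9 disks × 500 GB = 4500 GB; used 3763 GB; unused 737 GB.

737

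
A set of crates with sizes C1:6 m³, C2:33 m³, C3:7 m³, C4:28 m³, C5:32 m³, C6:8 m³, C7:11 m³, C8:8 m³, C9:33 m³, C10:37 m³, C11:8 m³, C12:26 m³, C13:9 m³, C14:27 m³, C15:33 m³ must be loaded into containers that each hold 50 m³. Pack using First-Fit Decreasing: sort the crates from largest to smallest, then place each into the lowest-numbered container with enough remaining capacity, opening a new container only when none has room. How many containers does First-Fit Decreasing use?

8

Sorted descending: 37, 33, 33, 33, 32, 28, 27, 26, 11, 9, 8, 8, 8, 7, 6.
37 m³ → container 1 (remaining 13 m³)
33 m³ → container 2 (remaining 17 m³)
33 m³ → container 3 (remaining 17 m³)
33 m³ → container 4 (remaining 17 m³)
32 m³ → container 5 (remaining 18 m³)
28 m³ → container 6 (remaining 22 m³)
27 m³ → container 7 (remaining 23 m³)
26 m³ → container 8 (remaining 24 m³)
11 m³ → container 1 (remaining 2 m³)
9 m³ → container 2 (remaining 8 m³)
8 m³ → container 2 (remaining 0 m³)
8 m³ → container 3 (remaining 9 m³)
8 m³ → container 3 (remaining 1 m³)
7 m³ → container 4 (remaining 10 m³)
6 m³ → container 4 (remaining 4 m³)
Final containers: [37,11] [33,9,8] [33,8,8] [33,7,6] [32] [28] [27] [26].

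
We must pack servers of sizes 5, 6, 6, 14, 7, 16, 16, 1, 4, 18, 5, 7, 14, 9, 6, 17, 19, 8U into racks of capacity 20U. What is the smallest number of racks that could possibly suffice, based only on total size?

9

Total size = 5 + 6 + 6 + 14 + 7 + 16 + 16 + 1 + 4 + 18 + 5 + 7 + 14 + 9 + 6 + 17 + 19 + 8 = 178U.
⌈178 / 20⌉ = 9.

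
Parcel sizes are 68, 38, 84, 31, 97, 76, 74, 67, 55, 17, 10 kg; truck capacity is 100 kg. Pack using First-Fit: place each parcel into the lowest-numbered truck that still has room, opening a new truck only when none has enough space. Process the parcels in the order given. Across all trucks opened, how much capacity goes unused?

83

68 kg → truck 1 (remaining 32 kg)
38 kg → truck 2 (remaining 62 kg)
84 kg → truck 3 (remaining 16 kg)
31 kg → truck 1 (remaining 1 kg)
97 kg → truck 4 (remaining 3 kg)
76 kg → truck 5 (remaining 24 kg)
74 kg → truck 6 (remaining 26 kg)
67 kg → truck 7 (remaining 33 kg)
55 kg → truck 2 (remaining 7 kg)
17 kg → truck 5 (remaining 7 kg)
10 kg → truck 3 (remaining 6 kg)
7 trucks × 100 kg = 700 kg; used 617 kg; unused 83 kg.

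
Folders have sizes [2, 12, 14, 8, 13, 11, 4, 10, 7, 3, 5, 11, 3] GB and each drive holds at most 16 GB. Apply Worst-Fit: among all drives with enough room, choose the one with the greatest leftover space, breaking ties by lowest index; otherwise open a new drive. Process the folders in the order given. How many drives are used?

8

drive 1: place 2 GB, 14 GB left
drive 1: place 12 GB, 2 GB left
drive 2: place 14 GB, 2 GB left
drive 3: place 8 GB, 8 GB left
drive 4: place 13 GB, 3 GB left
drive 5: place 11 GB, 5 GB left
drive 3: place 4 GB, 4 GB left
drive 6: place 10 GB, 6 GB left
drive 7: place 7 GB, 9 GB left
drive 7: place 3 GB, 6 GB left
drive 6: place 5 GB, 1 GB left
drive 8: place 11 GB, 5 GB left
drive 7: place 3 GB, 3 GB left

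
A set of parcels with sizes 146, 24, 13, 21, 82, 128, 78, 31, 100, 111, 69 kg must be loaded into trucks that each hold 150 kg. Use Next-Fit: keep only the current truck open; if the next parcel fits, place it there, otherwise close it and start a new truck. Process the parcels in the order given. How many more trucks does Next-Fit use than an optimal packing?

Next-Fit: [146] [24,13,21,82] [128] [78,31] [100] [111] [69] → 7 trucks.
Total size 803 kg; any packing needs at least ⌈803/150⌉ = 6 trucks.
An optimal packing achieves that bound: [146] [128,21] [111,31] [100,24,13] [82] [78,69] → 6 trucks.
Excess: 7 − 6 = 1.

1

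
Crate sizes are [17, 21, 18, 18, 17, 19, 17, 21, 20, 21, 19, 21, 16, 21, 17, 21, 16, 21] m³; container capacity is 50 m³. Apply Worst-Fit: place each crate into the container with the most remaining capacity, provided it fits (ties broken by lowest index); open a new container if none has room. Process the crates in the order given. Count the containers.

17 m³ → container 1 (remaining 33 m³)
21 m³ → container 1 (remaining 12 m³)
18 m³ → container 2 (remaining 32 m³)
18 m³ → container 2 (remaining 14 m³)
17 m³ → container 3 (remaining 33 m³)
19 m³ → container 3 (remaining 14 m³)
17 m³ → container 4 (remaining 33 m³)
21 m³ → container 4 (remaining 12 m³)
20 m³ → container 5 (remaining 30 m³)
21 m³ → container 5 (remaining 9 m³)
19 m³ → container 6 (remaining 31 m³)
21 m³ → container 6 (remaining 10 m³)
16 m³ → container 7 (remaining 34 m³)
21 m³ → container 7 (remaining 13 m³)
17 m³ → container 8 (remaining 33 m³)
21 m³ → container 8 (remaining 12 m³)
16 m³ → container 9 (remaining 34 m³)
21 m³ → container 9 (remaining 13 m³)
Final containers: [17,21] [18,18] [17,19] [17,21] [20,21] [19,21] [16,21] [17,21] [16,21].

9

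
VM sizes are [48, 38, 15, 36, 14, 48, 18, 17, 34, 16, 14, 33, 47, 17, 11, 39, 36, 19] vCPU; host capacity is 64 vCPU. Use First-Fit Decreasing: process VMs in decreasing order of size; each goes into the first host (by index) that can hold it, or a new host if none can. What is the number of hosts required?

Sorted descending: 48, 48, 47, 39, 38, 36, 36, 34, 33, 19, 18, 17, 17, 16, 15, 14, 14, 11.
48 vCPU → host 1 (remaining 16 vCPU)
48 vCPU → host 2 (remaining 16 vCPU)
47 vCPU → host 3 (remaining 17 vCPU)
39 vCPU → host 4 (remaining 25 vCPU)
38 vCPU → host 5 (remaining 26 vCPU)
36 vCPU → host 6 (remaining 28 vCPU)
36 vCPU → host 7 (remaining 28 vCPU)
34 vCPU → host 8 (remaining 30 vCPU)
33 vCPU → host 9 (remaining 31 vCPU)
19 vCPU → host 4 (remaining 6 vCPU)
18 vCPU → host 5 (remaining 8 vCPU)
17 vCPU → host 3 (remaining 0 vCPU)
17 vCPU → host 6 (remaining 11 vCPU)
16 vCPU → host 1 (remaining 0 vCPU)
15 vCPU → host 2 (remaining 1 vCPU)
14 vCPU → host 7 (remaining 14 vCPU)
14 vCPU → host 7 (remaining 0 vCPU)
11 vCPU → host 6 (remaining 0 vCPU)

9 hosts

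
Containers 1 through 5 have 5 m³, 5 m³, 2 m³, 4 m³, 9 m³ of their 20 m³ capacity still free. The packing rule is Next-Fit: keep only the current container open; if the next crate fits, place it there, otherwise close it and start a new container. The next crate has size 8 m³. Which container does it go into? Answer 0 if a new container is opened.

Next-Fit only looks at container 5, which has 9 m³ free.
8 m³ fits there.

5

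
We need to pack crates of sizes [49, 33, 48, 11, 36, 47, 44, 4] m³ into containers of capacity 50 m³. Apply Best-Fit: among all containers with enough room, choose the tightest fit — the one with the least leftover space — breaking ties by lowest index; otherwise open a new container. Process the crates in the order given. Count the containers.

6

49 m³ → container 1 (remaining 1 m³)
33 m³ → container 2 (remaining 17 m³)
48 m³ → container 3 (remaining 2 m³)
11 m³ → container 2 (remaining 6 m³)
36 m³ → container 4 (remaining 14 m³)
47 m³ → container 5 (remaining 3 m³)
44 m³ → container 6 (remaining 6 m³)
4 m³ → container 2 (remaining 2 m³)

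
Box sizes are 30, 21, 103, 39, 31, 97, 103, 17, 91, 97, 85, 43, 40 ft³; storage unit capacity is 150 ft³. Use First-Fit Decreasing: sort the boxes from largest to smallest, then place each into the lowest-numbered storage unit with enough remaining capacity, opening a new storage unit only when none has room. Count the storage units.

6

Sorted descending: 103, 103, 97, 97, 91, 85, 43, 40, 39, 31, 30, 21, 17.
Put 103 ft³ in storage unit 1; 47 ft³ remain.
Put 103 ft³ in storage unit 2; 47 ft³ remain.
Put 97 ft³ in storage unit 3; 53 ft³ remain.
Put 97 ft³ in storage unit 4; 53 ft³ remain.
Put 91 ft³ in storage unit 5; 59 ft³ remain.
Put 85 ft³ in storage unit 6; 65 ft³ remain.
Put 43 ft³ in storage unit 1; 4 ft³ remain.
Put 40 ft³ in storage unit 2; 7 ft³ remain.
Put 39 ft³ in storage unit 3; 14 ft³ remain.
Put 31 ft³ in storage unit 4; 22 ft³ remain.
Put 30 ft³ in storage unit 5; 29 ft³ remain.
Put 21 ft³ in storage unit 4; 1 ft³ remain.
Put 17 ft³ in storage unit 5; 12 ft³ remain.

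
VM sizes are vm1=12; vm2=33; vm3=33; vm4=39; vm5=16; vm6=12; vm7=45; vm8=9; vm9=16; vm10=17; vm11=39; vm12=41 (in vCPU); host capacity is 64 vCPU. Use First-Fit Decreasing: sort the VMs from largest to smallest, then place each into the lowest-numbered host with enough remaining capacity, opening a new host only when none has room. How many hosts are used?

Sorted descending: 45, 41, 39, 39, 33, 33, 17, 16, 16, 12, 12, 9.
Put 45 vCPU in host 1; 19 vCPU remain.
Put 41 vCPU in host 2; 23 vCPU remain.
Put 39 vCPU in host 3; 25 vCPU remain.
Put 39 vCPU in host 4; 25 vCPU remain.
Put 33 vCPU in host 5; 31 vCPU remain.
Put 33 vCPU in host 6; 31 vCPU remain.
Put 17 vCPU in host 1; 2 vCPU remain.
Put 16 vCPU in host 2; 7 vCPU remain.
Put 16 vCPU in host 3; 9 vCPU remain.
Put 12 vCPU in host 4; 13 vCPU remain.
Put 12 vCPU in host 4; 1 vCPU remain.
Put 9 vCPU in host 3; 0 vCPU remain.
Final hosts: [45,17] [41,16] [39,16,9] [39,12,12] [33] [33].

6 hosts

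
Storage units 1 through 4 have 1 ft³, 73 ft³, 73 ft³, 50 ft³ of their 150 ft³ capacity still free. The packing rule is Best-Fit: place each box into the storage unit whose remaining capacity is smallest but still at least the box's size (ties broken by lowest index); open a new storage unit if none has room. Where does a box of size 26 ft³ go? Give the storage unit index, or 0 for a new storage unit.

Storage units with room: storage unit 2 (73 ft³), storage unit 3 (73 ft³), storage unit 4 (50 ft³).
Tightest fit is storage unit 4 with 50 ft³ free.

4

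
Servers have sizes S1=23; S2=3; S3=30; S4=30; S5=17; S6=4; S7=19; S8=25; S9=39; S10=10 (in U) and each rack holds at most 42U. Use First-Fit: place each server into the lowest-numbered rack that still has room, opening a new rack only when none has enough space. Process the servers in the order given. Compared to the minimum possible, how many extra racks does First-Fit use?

1

First-Fit: [23,3,4,10] [30] [30] [17,19] [25] [39] → 6 racks.
Total size 200U; any packing needs at least ⌈200/42⌉ = 5 racks.
An optimal packing achieves that bound: [39,3] [30,10] [30,4] [25,17] [23,19] → 5 racks.
Excess: 6 − 5 = 1.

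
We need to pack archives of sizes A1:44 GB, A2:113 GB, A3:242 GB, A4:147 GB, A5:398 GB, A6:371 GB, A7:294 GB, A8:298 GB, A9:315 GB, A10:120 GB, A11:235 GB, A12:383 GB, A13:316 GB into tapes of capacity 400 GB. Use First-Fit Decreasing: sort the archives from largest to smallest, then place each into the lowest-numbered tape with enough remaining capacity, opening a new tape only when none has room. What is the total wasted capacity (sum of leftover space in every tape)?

Sorted descending: 398, 383, 371, 316, 315, 298, 294, 242, 235, 147, 120, 113, 44.
Put 398 GB in tape 1; 2 GB remain.
Put 383 GB in tape 2; 17 GB remain.
Put 371 GB in tape 3; 29 GB remain.
Put 316 GB in tape 4; 84 GB remain.
Put 315 GB in tape 5; 85 GB remain.
Put 298 GB in tape 6; 102 GB remain.
Put 294 GB in tape 7; 106 GB remain.
Put 242 GB in tape 8; 158 GB remain.
Put 235 GB in tape 9; 165 GB remain.
Put 147 GB in tape 8; 11 GB remain.
Put 120 GB in tape 9; 45 GB remain.
Put 113 GB in tape 10; 287 GB remain.
Put 44 GB in tape 4; 40 GB remain.
10 tapes × 400 GB = 4000 GB; used 3276 GB; unused 724 GB.

724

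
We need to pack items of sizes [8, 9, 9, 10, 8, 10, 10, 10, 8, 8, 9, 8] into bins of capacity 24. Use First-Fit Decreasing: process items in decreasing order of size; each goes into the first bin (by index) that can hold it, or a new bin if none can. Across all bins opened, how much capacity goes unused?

37

Sorted descending: 10, 10, 10, 10, 9, 9, 9, 8, 8, 8, 8, 8.
10 → bin 1 (remaining 14)
10 → bin 1 (remaining 4)
10 → bin 2 (remaining 14)
10 → bin 2 (remaining 4)
9 → bin 3 (remaining 15)
9 → bin 3 (remaining 6)
9 → bin 4 (remaining 15)
8 → bin 4 (remaining 7)
8 → bin 5 (remaining 16)
8 → bin 5 (remaining 8)
8 → bin 5 (remaining 0)
8 → bin 6 (remaining 16)
6 bins × 24 = 144; used 107; unused 37.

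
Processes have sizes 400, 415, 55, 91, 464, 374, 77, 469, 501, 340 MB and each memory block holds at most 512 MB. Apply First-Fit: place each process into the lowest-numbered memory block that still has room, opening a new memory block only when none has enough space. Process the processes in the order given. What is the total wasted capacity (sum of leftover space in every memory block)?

398

Put 400 MB in memory block 1; 112 MB remain.
Put 415 MB in memory block 2; 97 MB remain.
Put 55 MB in memory block 1; 57 MB remain.
Put 91 MB in memory block 2; 6 MB remain.
Put 464 MB in memory block 3; 48 MB remain.
Put 374 MB in memory block 4; 138 MB remain.
Put 77 MB in memory block 4; 61 MB remain.
Put 469 MB in memory block 5; 43 MB remain.
Put 501 MB in memory block 6; 11 MB remain.
Put 340 MB in memory block 7; 172 MB remain.
7 memory blocks × 512 MB = 3584 MB; used 3186 MB; unused 398 MB.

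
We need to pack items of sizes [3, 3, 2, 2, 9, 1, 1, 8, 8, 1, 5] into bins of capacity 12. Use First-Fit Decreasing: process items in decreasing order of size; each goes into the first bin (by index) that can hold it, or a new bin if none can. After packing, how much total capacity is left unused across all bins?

Sorted descending: 9, 8, 8, 5, 3, 3, 2, 2, 1, 1, 1.
bin 1: place 9, 3 left
bin 2: place 8, 4 left
bin 3: place 8, 4 left
bin 4: place 5, 7 left
bin 1: place 3, 0 left
bin 2: place 3, 1 left
bin 3: place 2, 2 left
bin 3: place 2, 0 left
bin 2: place 1, 0 left
bin 4: place 1, 6 left
bin 4: place 1, 5 left
4 bins × 12 = 48; used 43; unused 5.

5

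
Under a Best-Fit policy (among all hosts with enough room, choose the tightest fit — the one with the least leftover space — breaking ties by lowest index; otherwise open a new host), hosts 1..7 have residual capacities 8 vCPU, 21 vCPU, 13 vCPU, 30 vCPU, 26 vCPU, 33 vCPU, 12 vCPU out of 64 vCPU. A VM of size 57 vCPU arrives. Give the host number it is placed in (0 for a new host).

0

No host has ≥ 57 vCPU free, so a new host is opened.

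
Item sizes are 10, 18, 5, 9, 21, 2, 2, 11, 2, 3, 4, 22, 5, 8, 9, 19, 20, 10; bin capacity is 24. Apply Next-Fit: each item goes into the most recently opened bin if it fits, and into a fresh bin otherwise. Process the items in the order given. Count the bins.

10

Put 10 in bin 1; 14 remain.
Put 18 in bin 2; 6 remain.
Put 5 in bin 2; 1 remain.
Put 9 in bin 3; 15 remain.
Put 21 in bin 4; 3 remain.
Put 2 in bin 4; 1 remain.
Put 2 in bin 5; 22 remain.
Put 11 in bin 5; 11 remain.
Put 2 in bin 5; 9 remain.
Put 3 in bin 5; 6 remain.
Put 4 in bin 5; 2 remain.
Put 22 in bin 6; 2 remain.
Put 5 in bin 7; 19 remain.
Put 8 in bin 7; 11 remain.
Put 9 in bin 7; 2 remain.
Put 19 in bin 8; 5 remain.
Put 20 in bin 9; 4 remain.
Put 10 in bin 10; 14 remain.
Final bins: [10] [18,5] [9] [21,2] [2,11,2,3,4] [22] [5,8,9] [19] [20] [10].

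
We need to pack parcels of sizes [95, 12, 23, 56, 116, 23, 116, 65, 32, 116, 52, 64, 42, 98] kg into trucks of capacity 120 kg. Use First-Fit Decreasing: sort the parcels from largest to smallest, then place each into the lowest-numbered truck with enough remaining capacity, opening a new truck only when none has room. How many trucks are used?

Sorted descending: 116, 116, 116, 98, 95, 65, 64, 56, 52, 42, 32, 23, 23, 12.
truck 1: place 116 kg, 4 kg left
truck 2: place 116 kg, 4 kg left
truck 3: place 116 kg, 4 kg left
truck 4: place 98 kg, 22 kg left
truck 5: place 95 kg, 25 kg left
truck 6: place 65 kg, 55 kg left
truck 7: place 64 kg, 56 kg left
truck 7: place 56 kg, 0 kg left
truck 6: place 52 kg, 3 kg left
truck 8: place 42 kg, 78 kg left
truck 8: place 32 kg, 46 kg left
truck 5: place 23 kg, 2 kg left
truck 8: place 23 kg, 23 kg left
truck 4: place 12 kg, 10 kg left

8 trucks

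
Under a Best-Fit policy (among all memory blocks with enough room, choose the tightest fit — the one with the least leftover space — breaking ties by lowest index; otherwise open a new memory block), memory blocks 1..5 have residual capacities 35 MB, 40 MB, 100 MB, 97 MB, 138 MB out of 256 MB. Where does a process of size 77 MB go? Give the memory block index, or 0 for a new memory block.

4

Memory blocks with room: memory block 3 (100 MB), memory block 4 (97 MB), memory block 5 (138 MB).
Tightest fit is memory block 4 with 97 MB free.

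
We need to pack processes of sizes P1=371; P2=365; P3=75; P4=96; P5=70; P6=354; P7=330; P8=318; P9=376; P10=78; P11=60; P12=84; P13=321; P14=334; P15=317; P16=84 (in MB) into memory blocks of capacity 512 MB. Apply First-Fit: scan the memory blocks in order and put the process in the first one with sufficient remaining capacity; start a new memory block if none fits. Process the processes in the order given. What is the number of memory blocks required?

Put P1 (371 MB) in memory block 1; 141 MB remain.
Put P2 (365 MB) in memory block 2; 147 MB remain.
Put P3 (75 MB) in memory block 1; 66 MB remain.
Put P4 (96 MB) in memory block 2; 51 MB remain.
Put P5 (70 MB) in memory block 3; 442 MB remain.
Put P6 (354 MB) in memory block 3; 88 MB remain.
Put P7 (330 MB) in memory block 4; 182 MB remain.
Put P8 (318 MB) in memory block 5; 194 MB remain.
Put P9 (376 MB) in memory block 6; 136 MB remain.
Put P10 (78 MB) in memory block 3; 10 MB remain.
Put P11 (60 MB) in memory block 1; 6 MB remain.
Put P12 (84 MB) in memory block 4; 98 MB remain.
Put P13 (321 MB) in memory block 7; 191 MB remain.
Put P14 (334 MB) in memory block 8; 178 MB remain.
Put P15 (317 MB) in memory block 9; 195 MB remain.
Put P16 (84 MB) in memory block 4; 14 MB remain.

9 memory blocks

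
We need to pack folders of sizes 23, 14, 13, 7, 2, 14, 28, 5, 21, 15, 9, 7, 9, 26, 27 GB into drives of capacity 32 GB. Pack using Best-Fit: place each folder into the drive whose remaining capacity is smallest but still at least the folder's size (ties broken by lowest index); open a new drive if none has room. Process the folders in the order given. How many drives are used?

8

23 GB → drive 1 (remaining 9 GB)
14 GB → drive 2 (remaining 18 GB)
13 GB → drive 2 (remaining 5 GB)
7 GB → drive 1 (remaining 2 GB)
2 GB → drive 1 (remaining 0 GB)
14 GB → drive 3 (remaining 18 GB)
28 GB → drive 4 (remaining 4 GB)
5 GB → drive 2 (remaining 0 GB)
21 GB → drive 5 (remaining 11 GB)
15 GB → drive 3 (remaining 3 GB)
9 GB → drive 5 (remaining 2 GB)
7 GB → drive 6 (remaining 25 GB)
9 GB → drive 6 (remaining 16 GB)
26 GB → drive 7 (remaining 6 GB)
27 GB → drive 8 (remaining 5 GB)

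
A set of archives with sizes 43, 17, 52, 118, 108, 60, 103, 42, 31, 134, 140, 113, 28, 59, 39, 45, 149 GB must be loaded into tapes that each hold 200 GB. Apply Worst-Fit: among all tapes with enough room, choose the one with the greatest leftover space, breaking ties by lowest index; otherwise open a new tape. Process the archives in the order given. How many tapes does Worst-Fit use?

8

43 GB → tape 1 (remaining 157 GB)
17 GB → tape 1 (remaining 140 GB)
52 GB → tape 1 (remaining 88 GB)
118 GB → tape 2 (remaining 82 GB)
108 GB → tape 3 (remaining 92 GB)
60 GB → tape 3 (remaining 32 GB)
103 GB → tape 4 (remaining 97 GB)
42 GB → tape 4 (remaining 55 GB)
31 GB → tape 1 (remaining 57 GB)
134 GB → tape 5 (remaining 66 GB)
140 GB → tape 6 (remaining 60 GB)
113 GB → tape 7 (remaining 87 GB)
28 GB → tape 7 (remaining 59 GB)
59 GB → tape 2 (remaining 23 GB)
39 GB → tape 5 (remaining 27 GB)
45 GB → tape 6 (remaining 15 GB)
149 GB → tape 8 (remaining 51 GB)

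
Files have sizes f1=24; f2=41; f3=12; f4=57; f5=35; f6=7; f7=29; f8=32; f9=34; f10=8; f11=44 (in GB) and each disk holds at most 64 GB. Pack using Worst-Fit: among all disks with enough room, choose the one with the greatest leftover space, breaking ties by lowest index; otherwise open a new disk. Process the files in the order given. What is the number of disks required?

7

Put f1 (24 GB) in disk 1; 40 GB remain.
Put f2 (41 GB) in disk 2; 23 GB remain.
Put f3 (12 GB) in disk 1; 28 GB remain.
Put f4 (57 GB) in disk 3; 7 GB remain.
Put f5 (35 GB) in disk 4; 29 GB remain.
Put f6 (7 GB) in disk 4; 22 GB remain.
Put f7 (29 GB) in disk 5; 35 GB remain.
Put f8 (32 GB) in disk 5; 3 GB remain.
Put f9 (34 GB) in disk 6; 30 GB remain.
Put f10 (8 GB) in disk 6; 22 GB remain.
Put f11 (44 GB) in disk 7; 20 GB remain.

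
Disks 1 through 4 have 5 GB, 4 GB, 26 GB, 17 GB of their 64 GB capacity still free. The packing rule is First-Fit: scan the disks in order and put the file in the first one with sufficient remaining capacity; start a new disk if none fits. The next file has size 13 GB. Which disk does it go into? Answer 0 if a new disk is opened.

3

Disks with room: disk 3 (26 GB), disk 4 (17 GB).
The first with room is disk 3.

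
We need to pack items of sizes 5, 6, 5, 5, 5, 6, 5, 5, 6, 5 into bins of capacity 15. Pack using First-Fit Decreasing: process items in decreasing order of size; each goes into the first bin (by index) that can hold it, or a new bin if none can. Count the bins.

4 bins

Sorted descending: 6, 6, 6, 5, 5, 5, 5, 5, 5, 5.
Put 6 in bin 1; 9 remain.
Put 6 in bin 1; 3 remain.
Put 6 in bin 2; 9 remain.
Put 5 in bin 2; 4 remain.
Put 5 in bin 3; 10 remain.
Put 5 in bin 3; 5 remain.
Put 5 in bin 3; 0 remain.
Put 5 in bin 4; 10 remain.
Put 5 in bin 4; 5 remain.
Put 5 in bin 4; 0 remain.
Final bins: [6,6] [6,5] [5,5,5] [5,5,5].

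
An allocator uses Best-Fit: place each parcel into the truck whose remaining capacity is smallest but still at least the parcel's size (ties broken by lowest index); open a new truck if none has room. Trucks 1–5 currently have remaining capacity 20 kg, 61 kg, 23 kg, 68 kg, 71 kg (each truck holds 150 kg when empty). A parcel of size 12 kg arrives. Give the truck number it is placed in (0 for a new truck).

Trucks with room: truck 1 (20 kg), truck 2 (61 kg), truck 3 (23 kg), truck 4 (68 kg), truck 5 (71 kg).
Tightest fit is truck 1 with 20 kg free.

1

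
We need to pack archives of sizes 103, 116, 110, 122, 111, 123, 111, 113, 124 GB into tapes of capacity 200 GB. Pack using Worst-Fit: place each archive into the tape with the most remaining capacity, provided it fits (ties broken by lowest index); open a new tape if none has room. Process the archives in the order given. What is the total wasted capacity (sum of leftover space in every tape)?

tape 1: place 103 GB, 97 GB left
tape 2: place 116 GB, 84 GB left
tape 3: place 110 GB, 90 GB left
tape 4: place 122 GB, 78 GB left
tape 5: place 111 GB, 89 GB left
tape 6: place 123 GB, 77 GB left
tape 7: place 111 GB, 89 GB left
tape 8: place 113 GB, 87 GB left
tape 9: place 124 GB, 76 GB left
9 tapes × 200 GB = 1800 GB; used 1033 GB; unused 767 GB.

767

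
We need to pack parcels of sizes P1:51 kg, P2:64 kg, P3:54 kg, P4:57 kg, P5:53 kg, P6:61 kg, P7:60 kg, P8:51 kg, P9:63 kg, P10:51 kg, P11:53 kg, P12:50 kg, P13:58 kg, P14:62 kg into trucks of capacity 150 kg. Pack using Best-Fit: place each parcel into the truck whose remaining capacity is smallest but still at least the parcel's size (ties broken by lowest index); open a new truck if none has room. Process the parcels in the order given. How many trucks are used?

7

P1 (51 kg) → truck 1 (remaining 99 kg)
P2 (64 kg) → truck 1 (remaining 35 kg)
P3 (54 kg) → truck 2 (remaining 96 kg)
P4 (57 kg) → truck 2 (remaining 39 kg)
P5 (53 kg) → truck 3 (remaining 97 kg)
P6 (61 kg) → truck 3 (remaining 36 kg)
P7 (60 kg) → truck 4 (remaining 90 kg)
P8 (51 kg) → truck 4 (remaining 39 kg)
P9 (63 kg) → truck 5 (remaining 87 kg)
P10 (51 kg) → truck 5 (remaining 36 kg)
P11 (53 kg) → truck 6 (remaining 97 kg)
P12 (50 kg) → truck 6 (remaining 47 kg)
P13 (58 kg) → truck 7 (remaining 92 kg)
P14 (62 kg) → truck 7 (remaining 30 kg)
Final trucks: [51,64] [54,57] [53,61] [60,51] [63,51] [53,50] [58,62].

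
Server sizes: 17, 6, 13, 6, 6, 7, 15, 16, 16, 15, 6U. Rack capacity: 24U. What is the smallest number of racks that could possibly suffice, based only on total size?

6 racks

Total size = 17 + 6 + 13 + 6 + 6 + 7 + 15 + 16 + 16 + 15 + 6 = 123U.
⌈123 / 24⌉ = 6.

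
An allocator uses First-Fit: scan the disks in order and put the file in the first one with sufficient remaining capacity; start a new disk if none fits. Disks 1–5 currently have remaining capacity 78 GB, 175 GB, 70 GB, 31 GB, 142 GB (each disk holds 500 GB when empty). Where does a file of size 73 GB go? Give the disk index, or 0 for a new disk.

Disks with room: disk 1 (78 GB), disk 2 (175 GB), disk 5 (142 GB).
The first with room is disk 1.

1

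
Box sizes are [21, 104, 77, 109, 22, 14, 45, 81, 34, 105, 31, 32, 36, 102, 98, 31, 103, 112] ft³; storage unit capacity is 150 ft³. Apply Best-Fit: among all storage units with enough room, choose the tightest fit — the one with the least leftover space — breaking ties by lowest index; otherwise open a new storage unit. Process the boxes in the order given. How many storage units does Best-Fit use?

9

21 ft³ → storage unit 1 (remaining 129 ft³)
104 ft³ → storage unit 1 (remaining 25 ft³)
77 ft³ → storage unit 2 (remaining 73 ft³)
109 ft³ → storage unit 3 (remaining 41 ft³)
22 ft³ → storage unit 1 (remaining 3 ft³)
14 ft³ → storage unit 3 (remaining 27 ft³)
45 ft³ → storage unit 2 (remaining 28 ft³)
81 ft³ → storage unit 4 (remaining 69 ft³)
34 ft³ → storage unit 4 (remaining 35 ft³)
105 ft³ → storage unit 5 (remaining 45 ft³)
31 ft³ → storage unit 4 (remaining 4 ft³)
32 ft³ → storage unit 5 (remaining 13 ft³)
36 ft³ → storage unit 6 (remaining 114 ft³)
102 ft³ → storage unit 6 (remaining 12 ft³)
98 ft³ → storage unit 7 (remaining 52 ft³)
31 ft³ → storage unit 7 (remaining 21 ft³)
103 ft³ → storage unit 8 (remaining 47 ft³)
112 ft³ → storage unit 9 (remaining 38 ft³)
Final storage units: [21,104,22] [77,45] [109,14] [81,34,31] [105,32] [36,102] [98,31] [103] [112].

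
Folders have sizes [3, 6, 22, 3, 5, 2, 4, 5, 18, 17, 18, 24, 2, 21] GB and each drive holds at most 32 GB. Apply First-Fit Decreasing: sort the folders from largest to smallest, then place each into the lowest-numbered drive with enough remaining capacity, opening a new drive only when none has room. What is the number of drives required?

6 drives

Sorted descending: 24, 22, 21, 18, 18, 17, 6, 5, 5, 4, 3, 3, 2, 2.
24 GB → drive 1 (remaining 8 GB)
22 GB → drive 2 (remaining 10 GB)
21 GB → drive 3 (remaining 11 GB)
18 GB → drive 4 (remaining 14 GB)
18 GB → drive 5 (remaining 14 GB)
17 GB → drive 6 (remaining 15 GB)
6 GB → drive 1 (remaining 2 GB)
5 GB → drive 2 (remaining 5 GB)
5 GB → drive 2 (remaining 0 GB)
4 GB → drive 3 (remaining 7 GB)
3 GB → drive 3 (remaining 4 GB)
3 GB → drive 3 (remaining 1 GB)
2 GB → drive 1 (remaining 0 GB)
2 GB → drive 4 (remaining 12 GB)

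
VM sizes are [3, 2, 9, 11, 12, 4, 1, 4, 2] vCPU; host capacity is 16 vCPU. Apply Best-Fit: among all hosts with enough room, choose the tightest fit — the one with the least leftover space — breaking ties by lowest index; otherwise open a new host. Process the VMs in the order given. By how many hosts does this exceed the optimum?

1

Best-Fit: [3,2,9,1] [11,4] [12,4] [2] → 4 hosts.
Total size 48 vCPU; any packing needs at least ⌈48/16⌉ = 3 hosts.
An optimal packing achieves that bound: [12,4] [11,4,1] [9,3,2,2] → 3 hosts.
Excess: 4 − 3 = 1.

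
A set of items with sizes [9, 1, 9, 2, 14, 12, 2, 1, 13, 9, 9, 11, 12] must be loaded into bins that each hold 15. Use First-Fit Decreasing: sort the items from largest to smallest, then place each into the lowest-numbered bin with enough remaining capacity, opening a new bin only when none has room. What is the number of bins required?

Sorted descending: 14, 13, 12, 12, 11, 9, 9, 9, 9, 2, 2, 1, 1.
14 → bin 1 (remaining 1)
13 → bin 2 (remaining 2)
12 → bin 3 (remaining 3)
12 → bin 4 (remaining 3)
11 → bin 5 (remaining 4)
9 → bin 6 (remaining 6)
9 → bin 7 (remaining 6)
9 → bin 8 (remaining 6)
9 → bin 9 (remaining 6)
2 → bin 2 (remaining 0)
2 → bin 3 (remaining 1)
1 → bin 1 (remaining 0)
1 → bin 3 (remaining 0)
Final bins: [14,1] [13,2] [12,2,1] [12] [11] [9] [9] [9] [9].

9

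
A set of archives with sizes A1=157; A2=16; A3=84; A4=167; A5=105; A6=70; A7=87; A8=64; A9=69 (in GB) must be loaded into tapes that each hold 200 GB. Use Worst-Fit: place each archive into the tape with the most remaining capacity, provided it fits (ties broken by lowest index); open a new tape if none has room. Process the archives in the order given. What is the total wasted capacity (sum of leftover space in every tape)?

A1 (157 GB) → tape 1 (remaining 43 GB)
A2 (16 GB) → tape 1 (remaining 27 GB)
A3 (84 GB) → tape 2 (remaining 116 GB)
A4 (167 GB) → tape 3 (remaining 33 GB)
A5 (105 GB) → tape 2 (remaining 11 GB)
A6 (70 GB) → tape 4 (remaining 130 GB)
A7 (87 GB) → tape 4 (remaining 43 GB)
A8 (64 GB) → tape 5 (remaining 136 GB)
A9 (69 GB) → tape 5 (remaining 67 GB)
5 tapes × 200 GB = 1000 GB; used 819 GB; unused 181 GB.

181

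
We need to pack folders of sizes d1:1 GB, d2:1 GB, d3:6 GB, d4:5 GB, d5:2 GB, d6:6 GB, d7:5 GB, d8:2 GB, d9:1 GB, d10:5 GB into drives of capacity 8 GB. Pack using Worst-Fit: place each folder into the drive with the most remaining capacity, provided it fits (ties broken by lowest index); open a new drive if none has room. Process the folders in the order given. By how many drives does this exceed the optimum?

Worst-Fit: [1,1,6] [5,2] [6,1] [5,2] [5] → 5 drives.
Total size 34 GB; any packing needs at least ⌈34/8⌉ = 5 drives.
So 5 is already optimal.

0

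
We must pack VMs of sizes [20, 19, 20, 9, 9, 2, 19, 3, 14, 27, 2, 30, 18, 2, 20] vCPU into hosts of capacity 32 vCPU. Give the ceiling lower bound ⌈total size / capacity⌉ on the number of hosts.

Total size = 20 + 19 + 20 + 9 + 9 + 2 + 19 + 3 + 14 + 27 + 2 + 30 + 18 + 2 + 20 = 214 vCPU.
⌈214 / 32⌉ = 7.

7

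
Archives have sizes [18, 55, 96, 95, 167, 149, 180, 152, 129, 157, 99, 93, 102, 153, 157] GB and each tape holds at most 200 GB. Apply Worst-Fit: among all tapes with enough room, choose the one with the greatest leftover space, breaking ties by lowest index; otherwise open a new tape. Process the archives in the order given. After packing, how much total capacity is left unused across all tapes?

398

tape 1: place 18 GB, 182 GB left
tape 1: place 55 GB, 127 GB left
tape 1: place 96 GB, 31 GB left
tape 2: place 95 GB, 105 GB left
tape 3: place 167 GB, 33 GB left
tape 4: place 149 GB, 51 GB left
tape 5: place 180 GB, 20 GB left
tape 6: place 152 GB, 48 GB left
tape 7: place 129 GB, 71 GB left
tape 8: place 157 GB, 43 GB left
tape 2: place 99 GB, 6 GB left
tape 9: place 93 GB, 107 GB left
tape 9: place 102 GB, 5 GB left
tape 10: place 153 GB, 47 GB left
tape 11: place 157 GB, 43 GB left
11 tapes × 200 GB = 2200 GB; used 1802 GB; unused 398 GB.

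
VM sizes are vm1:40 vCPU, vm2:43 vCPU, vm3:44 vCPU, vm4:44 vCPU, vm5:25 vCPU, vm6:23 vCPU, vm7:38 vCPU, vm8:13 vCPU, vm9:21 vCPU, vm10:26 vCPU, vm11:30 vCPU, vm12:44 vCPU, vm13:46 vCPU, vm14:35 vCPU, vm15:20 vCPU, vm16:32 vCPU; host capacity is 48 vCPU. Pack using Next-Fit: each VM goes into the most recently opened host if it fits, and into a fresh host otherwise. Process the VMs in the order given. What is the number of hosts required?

host 1: place vm1 (40 vCPU), 8 vCPU left
host 2: place vm2 (43 vCPU), 5 vCPU left
host 3: place vm3 (44 vCPU), 4 vCPU left
host 4: place vm4 (44 vCPU), 4 vCPU left
host 5: place vm5 (25 vCPU), 23 vCPU left
host 5: place vm6 (23 vCPU), 0 vCPU left
host 6: place vm7 (38 vCPU), 10 vCPU left
host 7: place vm8 (13 vCPU), 35 vCPU left
host 7: place vm9 (21 vCPU), 14 vCPU left
host 8: place vm10 (26 vCPU), 22 vCPU left
host 9: place vm11 (30 vCPU), 18 vCPU left
host 10: place vm12 (44 vCPU), 4 vCPU left
host 11: place vm13 (46 vCPU), 2 vCPU left
host 12: place vm14 (35 vCPU), 13 vCPU left
host 13: place vm15 (20 vCPU), 28 vCPU left
host 14: place vm16 (32 vCPU), 16 vCPU left

14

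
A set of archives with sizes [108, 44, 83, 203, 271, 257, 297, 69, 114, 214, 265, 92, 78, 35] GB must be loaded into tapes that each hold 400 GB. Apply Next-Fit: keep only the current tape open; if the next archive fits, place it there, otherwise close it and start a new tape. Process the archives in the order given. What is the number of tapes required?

8

tape 1: place 108 GB, 292 GB left
tape 1: place 44 GB, 248 GB left
tape 1: place 83 GB, 165 GB left
tape 2: place 203 GB, 197 GB left
tape 3: place 271 GB, 129 GB left
tape 4: place 257 GB, 143 GB left
tape 5: place 297 GB, 103 GB left
tape 5: place 69 GB, 34 GB left
tape 6: place 114 GB, 286 GB left
tape 6: place 214 GB, 72 GB left
tape 7: place 265 GB, 135 GB left
tape 7: place 92 GB, 43 GB left
tape 8: place 78 GB, 322 GB left
tape 8: place 35 GB, 287 GB left
Final tapes: [108,44,83] [203] [271] [257] [297,69] [114,214] [265,92] [78,35].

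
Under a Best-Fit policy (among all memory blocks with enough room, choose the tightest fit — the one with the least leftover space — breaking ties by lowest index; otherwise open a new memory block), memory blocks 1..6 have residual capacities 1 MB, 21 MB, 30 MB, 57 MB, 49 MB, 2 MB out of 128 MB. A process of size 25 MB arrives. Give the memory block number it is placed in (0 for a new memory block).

Memory blocks with room: memory block 3 (30 MB), memory block 4 (57 MB), memory block 5 (49 MB).
Tightest fit is memory block 3 with 30 MB free.

3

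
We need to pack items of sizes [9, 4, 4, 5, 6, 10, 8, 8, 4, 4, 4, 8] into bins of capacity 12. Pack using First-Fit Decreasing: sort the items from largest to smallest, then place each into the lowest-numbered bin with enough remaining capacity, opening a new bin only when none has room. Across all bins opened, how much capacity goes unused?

Sorted descending: 10, 9, 8, 8, 8, 6, 5, 4, 4, 4, 4, 4.
bin 1: place 10, 2 left
bin 2: place 9, 3 left
bin 3: place 8, 4 left
bin 4: place 8, 4 left
bin 5: place 8, 4 left
bin 6: place 6, 6 left
bin 6: place 5, 1 left
bin 3: place 4, 0 left
bin 4: place 4, 0 left
bin 5: place 4, 0 left
bin 7: place 4, 8 left
bin 7: place 4, 4 left
7 bins × 12 = 84; used 74; unused 10.

10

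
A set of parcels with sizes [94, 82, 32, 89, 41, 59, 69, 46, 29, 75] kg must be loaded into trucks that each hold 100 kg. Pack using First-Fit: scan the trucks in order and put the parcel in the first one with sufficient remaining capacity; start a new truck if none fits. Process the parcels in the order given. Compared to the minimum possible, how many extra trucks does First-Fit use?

1

First-Fit: [94] [82] [32,41] [89] [59,29] [69] [46] [75] → 8 trucks.
Total size 616 kg; any packing needs at least ⌈616/100⌉ = 7 trucks.
An optimal packing achieves that bound: [94] [89] [82] [75] [69,29] [59,41] [46,32] → 7 trucks.
Excess: 8 − 7 = 1.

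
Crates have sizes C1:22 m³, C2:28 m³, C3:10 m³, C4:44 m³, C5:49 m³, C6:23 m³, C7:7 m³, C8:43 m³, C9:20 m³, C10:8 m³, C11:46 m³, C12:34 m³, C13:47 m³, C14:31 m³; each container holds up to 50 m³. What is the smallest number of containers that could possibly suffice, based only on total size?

Total size = 22 + 28 + 10 + 44 + 49 + 23 + 7 + 43 + 20 + 8 + 46 + 34 + 47 + 31 = 412 m³.
⌈412 / 50⌉ = 9.

9 containers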